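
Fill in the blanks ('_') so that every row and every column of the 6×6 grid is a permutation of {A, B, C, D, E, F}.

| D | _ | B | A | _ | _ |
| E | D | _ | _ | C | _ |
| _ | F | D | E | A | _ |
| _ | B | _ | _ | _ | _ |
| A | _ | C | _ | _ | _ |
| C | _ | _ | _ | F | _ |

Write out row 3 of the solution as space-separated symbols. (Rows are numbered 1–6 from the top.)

At row 1, column 5: row 1 has {A,B,D}; column 5 has {A,C,F}; that leaves E.
At row 3, column 1: row 3 has {A,D,E,F}; column 1 has {A,C,D,E}; that leaves B.
At row 3, column 6: row 3 has {A,B,D,E,F}; column 6 is empty so far; that leaves C.

B F D E A C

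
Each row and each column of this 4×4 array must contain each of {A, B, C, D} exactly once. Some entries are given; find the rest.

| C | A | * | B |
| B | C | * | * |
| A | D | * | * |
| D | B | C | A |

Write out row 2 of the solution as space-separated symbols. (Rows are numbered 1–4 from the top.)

(r1,c3) = D
(r2,c3) = A
(r2,c4) = D

B C A D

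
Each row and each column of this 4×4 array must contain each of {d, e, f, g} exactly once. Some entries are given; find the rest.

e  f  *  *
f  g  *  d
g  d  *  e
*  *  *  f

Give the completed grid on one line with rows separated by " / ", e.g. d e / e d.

(r1,c4) = g
(r2,c3) = e
(r3,c3) = f
(r4,c1) = d
(r4,c2) = e
(r4,c3) = g
(r1,c3) = d

e f d g / f g e d / g d f e / d e g f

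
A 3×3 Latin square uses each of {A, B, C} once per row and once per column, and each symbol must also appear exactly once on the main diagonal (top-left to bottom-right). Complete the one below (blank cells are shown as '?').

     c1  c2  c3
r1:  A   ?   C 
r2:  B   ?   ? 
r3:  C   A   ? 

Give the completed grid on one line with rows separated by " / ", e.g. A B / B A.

(r1,c2) = B
(r2,c2) = C
(r2,c3) = A
(r3,c3) = B

A B C / B C A / C A B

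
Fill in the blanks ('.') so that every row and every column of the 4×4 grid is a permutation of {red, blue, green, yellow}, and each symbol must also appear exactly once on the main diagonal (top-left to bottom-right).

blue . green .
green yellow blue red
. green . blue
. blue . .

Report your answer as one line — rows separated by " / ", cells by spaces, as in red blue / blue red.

(r1,c2) = red
(r1,c4) = yellow
(r3,c3) = red
(r4,c3) = yellow
(r4,c4) = green
(r3,c1) = yellow
(r4,c1) = red

blue red green yellow / green yellow blue red / yellow green red blue / red blue yellow green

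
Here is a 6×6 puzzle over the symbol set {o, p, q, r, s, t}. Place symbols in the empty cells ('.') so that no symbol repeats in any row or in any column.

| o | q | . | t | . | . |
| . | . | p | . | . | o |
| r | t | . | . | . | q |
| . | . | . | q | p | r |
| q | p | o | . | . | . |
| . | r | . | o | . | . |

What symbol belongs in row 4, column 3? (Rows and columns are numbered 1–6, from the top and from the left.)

t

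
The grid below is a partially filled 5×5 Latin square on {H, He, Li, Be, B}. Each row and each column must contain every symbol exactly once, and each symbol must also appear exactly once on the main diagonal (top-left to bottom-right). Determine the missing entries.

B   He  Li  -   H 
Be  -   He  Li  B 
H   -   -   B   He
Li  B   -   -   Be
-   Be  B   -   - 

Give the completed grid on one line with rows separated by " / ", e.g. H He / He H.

B He Li Be H / Be H He Li B / H Li Be B He / Li B H He Be / He Be B H Li

(r1,c4) = Be
(r2,c2) = H
(r3,c2) = Li
(r3,c3) = Be
(r4,c3) = H
(r4,c4) = He
(r5,c1) = He
(r5,c4) = H
(r5,c5) = Li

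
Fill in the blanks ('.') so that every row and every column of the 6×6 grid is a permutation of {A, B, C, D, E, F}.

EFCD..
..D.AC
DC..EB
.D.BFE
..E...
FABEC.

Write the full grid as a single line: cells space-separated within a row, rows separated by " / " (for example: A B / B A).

Cell (r1,c5): row 1 has {C,D,E,F}; column 5 has {A,C,E,F} → B.
Cell (r1,c6): row 1 has {B,C,D,E,F}; column 6 has {B,C,E} → A.
Cell (r2,c1): row 2 has {A,C,D}; column 1 has {D,E,F} → B.
Cell (r2,c2): row 2 has {A,B,C,D}; column 2 has {A,C,D,F} → E.
Cell (r2,c4): row 2 has {A,B,C,D,E}; column 4 has {B,D,E} → F.
Cell (r3,c4): row 3 has {B,C,D,E}; column 4 has {B,D,E,F} → A.
Cell (r4,c3): row 4 has {B,D,E,F}; column 3 has {B,C,D,E} → A.
Cell (r5,c2): row 5 has {E}; column 2 has {A,C,D,E,F} → B.
Cell (r5,c4): row 5 has {B,E}; column 4 has {A,B,D,E,F} → C.
Cell (r5,c5): row 5 has {B,C,E}; column 5 has {A,B,C,E,F} → D.
Cell (r5,c6): row 5 has {B,C,D,E}; column 6 has {A,B,C,E} → F.
Cell (r6,c6): row 6 has {A,B,C,E,F}; column 6 has {A,B,C,E,F} → D.
Cell (r3,c3): row 3 has {A,B,C,D,E}; column 3 has {A,B,C,D,E} → F.
Cell (r4,c1): row 4 has {A,B,D,E,F}; column 1 has {B,D,E,F} → C.
Cell (r5,c1): row 5 has {B,C,D,E,F}; column 1 has {B,C,D,E,F} → A.

E F C D B A / B E D F A C / D C F A E B / C D A B F E / A B E C D F / F A B E C D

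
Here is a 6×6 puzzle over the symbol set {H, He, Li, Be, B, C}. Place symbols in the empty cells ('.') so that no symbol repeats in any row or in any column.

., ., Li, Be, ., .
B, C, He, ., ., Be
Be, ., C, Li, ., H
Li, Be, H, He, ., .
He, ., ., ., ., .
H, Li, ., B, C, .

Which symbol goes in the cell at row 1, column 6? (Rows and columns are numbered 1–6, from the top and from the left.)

(r1,c1): row 1 has {Li,Be}; column 1 has {H,He,Li,Be,B}, so it must be C.
(r2,c4): row 2 has {He,Be,B,C}; column 4 has {He,Li,Be,B}, so it must be H.
(r2,c5): row 2 has {H,He,Be,B,C}; column 5 has {C}, so it must be Li.
(r4,c5): row 4 has {H,He,Li,Be}; column 5 has {Li,C}, so it must be B.
(r4,c6): row 4 has {H,He,Li,Be,B}; column 6 has {H,Be}, so it must be C.
(r5,c4): row 5 has {He}; column 4 has {H,He,Li,Be,B}, so it must be C.
(r6,c3): row 6 has {H,Li,B,C}; column 3 has {H,He,Li,C}, so it must be Be.
(r6,c6): row 6 has {H,Li,Be,B,C}; column 6 has {H,Be,C}, so it must be He.
(r1,c6): row 1 has {Li,Be,C}; column 6 has {H,He,Be,C}, so it must be B.

B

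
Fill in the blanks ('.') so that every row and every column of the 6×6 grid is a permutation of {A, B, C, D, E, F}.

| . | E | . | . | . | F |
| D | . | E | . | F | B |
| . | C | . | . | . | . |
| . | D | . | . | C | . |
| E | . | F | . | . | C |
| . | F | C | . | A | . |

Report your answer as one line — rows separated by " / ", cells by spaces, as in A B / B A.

C E A D B F / D A E C F B / F C D B E A / A D B F C E / E B F A D C / B F C E A D

row 2 has {B,D,E,F}; column 2 has {C,D,E,F} — only A is left for (r2,c2).
row 2 has {A,B,D,E,F}; column 4 is empty so far — only C is left for (r2,c4).
row 5 has {C,E,F}; column 2 has {A,C,D,E,F} — only B is left for (r5,c2).
row 5 has {B,C,E,F}; column 5 has {A,C,F} — only D is left for (r5,c5).
row 6 has {A,C,F}; column 1 has {D,E} — only B is left for (r6,c1).
row 1 has {E,F}; column 5 has {A,C,D,F} — only B is left for (r1,c5).
row 3 has {C}; column 5 has {A,B,C,D,F} — only E is left for (r3,c5).
row 5 has {B,C,D,E,F}; column 4 has {C} — only A is left for (r5,c4).
row 1 has {B,E,F}; column 4 has {A,C} — only D is left for (r1,c4).
row 6 has {A,B,C,F}; column 4 has {A,C,D} — only E is left for (r6,c4).
row 6 has {A,B,C,E,F}; column 6 has {B,C,F} — only D is left for (r6,c6).
row 1 has {B,D,E,F}; column 3 has {C,E,F} — only A is left for (r1,c3).
row 3 has {C,E}; column 6 has {B,C,D,F} — only A is left for (r3,c6).
row 4 has {C,D}; column 3 has {A,C,E,F} — only B is left for (r4,c3).
row 4 has {B,C,D}; column 4 has {A,C,D,E} — only F is left for (r4,c4).
row 4 has {B,C,D,F}; column 6 has {A,B,C,D,F} — only E is left for (r4,c6).
row 1 has {A,B,D,E,F}; column 1 has {B,D,E} — only C is left for (r1,c1).
row 3 has {A,C,E}; column 1 has {B,C,D,E} — only F is left for (r3,c1).
row 3 has {A,C,E,F}; column 3 has {A,B,C,E,F} — only D is left for (r3,c3).
row 3 has {A,C,D,E,F}; column 4 has {A,C,D,E,F} — only B is left for (r3,c4).
row 4 has {B,C,D,E,F}; column 1 has {B,C,D,E,F} — only A is left for (r4,c1).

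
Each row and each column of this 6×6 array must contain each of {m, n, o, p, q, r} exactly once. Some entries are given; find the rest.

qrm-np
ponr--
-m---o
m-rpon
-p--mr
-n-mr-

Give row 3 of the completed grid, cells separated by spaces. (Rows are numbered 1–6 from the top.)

(r1,c4) = o
(r2,c5) = q
(r2,c6) = m
(r3,c5) = p
(r4,c2) = q
(r6,c1) = o
(r6,c6) = q
(r3,c3) = q
(r3,c4) = n
(r5,c1) = n
(r5,c3) = o
(r5,c4) = q
(r6,c3) = p
(r3,c1) = r

r m q n p o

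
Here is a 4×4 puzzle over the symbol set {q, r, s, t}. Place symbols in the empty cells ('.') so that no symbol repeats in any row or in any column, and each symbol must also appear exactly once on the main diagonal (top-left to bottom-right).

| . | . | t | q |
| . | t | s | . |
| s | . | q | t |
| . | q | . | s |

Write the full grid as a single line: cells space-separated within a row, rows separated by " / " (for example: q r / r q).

r s t q / q t s r / s r q t / t q r s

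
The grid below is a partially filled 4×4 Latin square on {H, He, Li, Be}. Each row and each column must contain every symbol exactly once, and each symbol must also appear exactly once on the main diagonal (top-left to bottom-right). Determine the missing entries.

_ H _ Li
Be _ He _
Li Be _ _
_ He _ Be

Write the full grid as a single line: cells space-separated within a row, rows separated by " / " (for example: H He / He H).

He H Be Li / Be Li He H / Li Be H He / H He Li Be

(r1,c1) = He
(r1,c3) = Be
(r2,c2) = Li
(r2,c4) = H
(r3,c3) = H
(r3,c4) = He
(r4,c1) = H
(r4,c3) = Li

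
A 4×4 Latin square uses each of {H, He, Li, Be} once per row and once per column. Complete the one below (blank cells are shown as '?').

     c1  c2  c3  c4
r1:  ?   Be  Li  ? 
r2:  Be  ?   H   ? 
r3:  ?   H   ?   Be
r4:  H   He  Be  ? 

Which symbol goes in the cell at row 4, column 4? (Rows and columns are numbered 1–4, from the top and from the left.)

Li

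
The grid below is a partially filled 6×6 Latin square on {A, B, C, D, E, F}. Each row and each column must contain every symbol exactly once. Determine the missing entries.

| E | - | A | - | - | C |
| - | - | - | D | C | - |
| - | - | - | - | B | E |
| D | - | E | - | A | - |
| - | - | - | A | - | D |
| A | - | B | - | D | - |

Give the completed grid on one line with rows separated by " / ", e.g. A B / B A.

E D A B F C / B E F D C A / C A D F B E / D F E C A B / F B C A E D / A C B E D F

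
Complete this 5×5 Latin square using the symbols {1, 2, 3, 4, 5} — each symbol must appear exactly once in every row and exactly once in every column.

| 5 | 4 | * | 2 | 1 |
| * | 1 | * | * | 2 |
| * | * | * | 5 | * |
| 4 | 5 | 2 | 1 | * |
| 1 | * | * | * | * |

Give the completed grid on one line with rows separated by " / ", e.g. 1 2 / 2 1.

(r1,c3) = 3
(r2,c1) = 3
(r2,c4) = 4
(r3,c1) = 2
(r3,c2) = 3
(r3,c5) = 4
(r4,c5) = 3
(r5,c2) = 2
(r5,c4) = 3
(r5,c5) = 5
(r2,c3) = 5
(r3,c3) = 1
(r5,c3) = 4

5 4 3 2 1 / 3 1 5 4 2 / 2 3 1 5 4 / 4 5 2 1 3 / 1 2 4 3 5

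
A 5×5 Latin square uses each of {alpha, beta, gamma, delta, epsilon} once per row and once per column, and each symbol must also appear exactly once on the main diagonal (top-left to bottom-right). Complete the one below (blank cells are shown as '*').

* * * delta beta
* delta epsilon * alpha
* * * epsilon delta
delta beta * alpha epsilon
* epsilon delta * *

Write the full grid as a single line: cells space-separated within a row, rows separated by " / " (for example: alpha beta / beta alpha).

epsilon gamma alpha delta beta / beta delta epsilon gamma alpha / gamma alpha beta epsilon delta / delta beta gamma alpha epsilon / alpha epsilon delta beta gamma

At row 4, column 3: row 4 has {alpha,beta,delta,epsilon}; column 3 has {delta,epsilon}; that leaves gamma.
At row 5, column 5: row 5 has {delta,epsilon}; column 5 has {alpha,beta,delta,epsilon}; the diagonal has {alpha,delta}; that leaves gamma.
At row 1, column 1: row 1 has {beta,delta}; column 1 has {delta}; the diagonal has {alpha,gamma,delta}; that leaves epsilon.
At row 1, column 3: row 1 has {beta,delta,epsilon}; column 3 has {gamma,delta,epsilon}; that leaves alpha.
At row 3, column 3: row 3 has {delta,epsilon}; column 3 has {alpha,gamma,delta,epsilon}; the diagonal has {alpha,gamma,delta,epsilon}; that leaves beta.
At row 5, column 4: row 5 has {gamma,delta,epsilon}; column 4 has {alpha,delta,epsilon}; that leaves beta.
At row 1, column 2: row 1 has {alpha,beta,delta,epsilon}; column 2 has {beta,delta,epsilon}; that leaves gamma.
At row 2, column 4: row 2 has {alpha,delta,epsilon}; column 4 has {alpha,beta,delta,epsilon}; that leaves gamma.
At row 3, column 2: row 3 has {beta,delta,epsilon}; column 2 has {beta,gamma,delta,epsilon}; that leaves alpha.
At row 5, column 1: row 5 has {beta,gamma,delta,epsilon}; column 1 has {delta,epsilon}; that leaves alpha.
At row 2, column 1: row 2 has {alpha,gamma,delta,epsilon}; column 1 has {alpha,delta,epsilon}; that leaves beta.
At row 3, column 1: row 3 has {alpha,beta,delta,epsilon}; column 1 has {alpha,beta,delta,epsilon}; that leaves gamma.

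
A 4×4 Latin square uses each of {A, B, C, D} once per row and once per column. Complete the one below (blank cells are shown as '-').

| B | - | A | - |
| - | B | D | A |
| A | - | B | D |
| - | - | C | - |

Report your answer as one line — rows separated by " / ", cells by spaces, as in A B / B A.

B D A C / C B D A / A C B D / D A C B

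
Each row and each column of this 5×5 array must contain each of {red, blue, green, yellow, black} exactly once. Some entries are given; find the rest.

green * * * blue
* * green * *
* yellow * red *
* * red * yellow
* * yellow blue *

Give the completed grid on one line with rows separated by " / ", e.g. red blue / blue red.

(r1,c3) = black
(r1,c4) = yellow
(r2,c4) = black
(r2,c5) = red
(r3,c3) = blue
(r4,c4) = green
(r1,c2) = red
(r2,c2) = blue
(r3,c1) = black
(r3,c5) = green
(r4,c1) = blue
(r4,c2) = black
(r5,c1) = red
(r5,c2) = green
(r5,c5) = black
(r2,c1) = yellow

green red black yellow blue / yellow blue green black red / black yellow blue red green / blue black red green yellow / red green yellow blue black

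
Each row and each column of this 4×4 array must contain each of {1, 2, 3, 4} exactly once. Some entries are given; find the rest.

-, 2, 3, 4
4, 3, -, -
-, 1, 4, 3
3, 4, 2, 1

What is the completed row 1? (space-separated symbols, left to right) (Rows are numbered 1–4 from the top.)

1 2 3 4

(r1,c1) = 1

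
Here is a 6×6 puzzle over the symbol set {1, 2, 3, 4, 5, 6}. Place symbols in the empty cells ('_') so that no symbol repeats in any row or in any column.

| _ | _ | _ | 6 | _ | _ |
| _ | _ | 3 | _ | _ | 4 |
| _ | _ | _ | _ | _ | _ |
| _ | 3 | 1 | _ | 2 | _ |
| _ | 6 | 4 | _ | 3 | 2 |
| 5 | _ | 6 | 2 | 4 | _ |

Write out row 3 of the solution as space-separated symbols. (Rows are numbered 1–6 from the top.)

4 2 5 3 1 6

row 5 has {2,3,4,6}; column 1 has {5} — only 1 is left for (r5,c1).
row 5 has {1,2,3,4,6}; column 4 has {2,6} — only 5 is left for (r5,c4).
row 6 has {2,4,5,6}; column 2 has {3,6} — only 1 is left for (r6,c2).
row 6 has {1,2,4,5,6}; column 6 has {2,4} — only 3 is left for (r6,c6).
row 2 has {3,4}; column 4 has {2,5,6} — only 1 is left for (r2,c4).
row 4 has {1,2,3}; column 4 has {1,2,5,6} — only 4 is left for (r4,c4).
row 3 is empty so far; column 4 has {1,2,4,5,6} — only 3 is left for (r3,c4).
row 4 has {1,2,3,4}; column 1 has {1,5} — only 6 is left for (r4,c1).
row 4 has {1,2,3,4,6}; column 6 has {2,3,4} — only 5 is left for (r4,c6).
row 1 has {6}; column 6 has {2,3,4,5} — only 1 is left for (r1,c6).
row 2 has {1,3,4}; column 1 has {1,5,6} — only 2 is left for (r2,c1).
row 2 has {1,2,3,4}; column 2 has {1,3,6} — only 5 is left for (r2,c2).
row 2 has {1,2,3,4,5}; column 5 has {2,3,4} — only 6 is left for (r2,c5).
row 3 has {3}; column 1 has {1,2,5,6} — only 4 is left for (r3,c1).
row 3 has {3,4}; column 2 has {1,3,5,6} — only 2 is left for (r3,c2).
row 3 has {2,3,4}; column 3 has {1,3,4,6} — only 5 is left for (r3,c3).
row 3 has {2,3,4,5}; column 5 has {2,3,4,6} — only 1 is left for (r3,c5).
row 3 has {1,2,3,4,5}; column 6 has {1,2,3,4,5} — only 6 is left for (r3,c6).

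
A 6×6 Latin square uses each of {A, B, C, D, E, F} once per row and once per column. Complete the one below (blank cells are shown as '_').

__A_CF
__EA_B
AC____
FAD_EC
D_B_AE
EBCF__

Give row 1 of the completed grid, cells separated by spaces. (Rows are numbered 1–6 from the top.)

B E A D C F

At row 1, column 1: row 1 has {A,C,F}; column 1 has {A,D,E,F}; that leaves B.
At row 2, column 1: row 2 has {A,B,E}; column 1 has {A,B,D,E,F}; that leaves C.
At row 3, column 3: row 3 has {A,C}; column 3 has {A,B,C,D,E}; that leaves F.
At row 3, column 6: row 3 has {A,C,F}; column 6 has {B,C,E,F}; that leaves D.
At row 4, column 4: row 4 has {A,C,D,E,F}; column 4 has {A,F}; that leaves B.
At row 5, column 2: row 5 has {A,B,D,E}; column 2 has {A,B,C}; that leaves F.
At row 5, column 4: row 5 has {A,B,D,E,F}; column 4 has {A,B,F}; that leaves C.
At row 6, column 5: row 6 has {B,C,E,F}; column 5 has {A,C,E}; that leaves D.
At row 6, column 6: row 6 has {B,C,D,E,F}; column 6 has {B,C,D,E,F}; that leaves A.
At row 2, column 2: row 2 has {A,B,C,E}; column 2 has {A,B,C,F}; that leaves D.
At row 2, column 5: row 2 has {A,B,C,D,E}; column 5 has {A,C,D,E}; that leaves F.
At row 3, column 4: row 3 has {A,C,D,F}; column 4 has {A,B,C,F}; that leaves E.
At row 3, column 5: row 3 has {A,C,D,E,F}; column 5 has {A,C,D,E,F}; that leaves B.
At row 1, column 2: row 1 has {A,B,C,F}; column 2 has {A,B,C,D,F}; that leaves E.
At row 1, column 4: row 1 has {A,B,C,E,F}; column 4 has {A,B,C,E,F}; that leaves D.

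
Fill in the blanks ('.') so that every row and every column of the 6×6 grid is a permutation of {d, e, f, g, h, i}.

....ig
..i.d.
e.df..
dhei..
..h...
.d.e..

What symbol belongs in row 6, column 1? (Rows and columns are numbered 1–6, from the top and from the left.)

i

At row 1, column 3: row 1 has {g,i}; column 3 has {d,e,h,i}; that leaves f.
At row 4, column 6: row 4 has {d,e,h,i}; column 6 has {g}; that leaves f.
At row 6, column 3: row 6 has {d,e}; column 3 has {d,e,f,h,i}; that leaves g.
At row 1, column 1: row 1 has {f,g,i}; column 1 has {d,e}; that leaves h.
At row 1, column 2: row 1 has {f,g,h,i}; column 2 has {d,h}; that leaves e.
At row 1, column 4: row 1 has {e,f,g,h,i}; column 4 has {e,f,i}; that leaves d.
At row 4, column 5: row 4 has {d,e,f,h,i}; column 5 has {d,i}; that leaves g.
At row 5, column 4: row 5 has {h}; column 4 has {d,e,f,i}; that leaves g.
At row 2, column 4: row 2 has {d,i}; column 4 has {d,e,f,g,i}; that leaves h.
At row 2, column 6: row 2 has {d,h,i}; column 6 has {f,g}; that leaves e.
At row 3, column 5: row 3 has {d,e,f}; column 5 has {d,g,i}; that leaves h.
At row 3, column 6: row 3 has {d,e,f,h}; column 6 has {e,f,g}; that leaves i.
At row 5, column 6: row 5 has {g,h}; column 6 has {e,f,g,i}; that leaves d.
At row 6, column 5: row 6 has {d,e,g}; column 5 has {d,g,h,i}; that leaves f.
At row 6, column 6: row 6 has {d,e,f,g}; column 6 has {d,e,f,g,i}; that leaves h.
At row 3, column 2: row 3 has {d,e,f,h,i}; column 2 has {d,e,h}; that leaves g.
At row 5, column 5: row 5 has {d,g,h}; column 5 has {d,f,g,h,i}; that leaves e.
At row 6, column 1: row 6 has {d,e,f,g,h}; column 1 has {d,e,h}; that leaves i.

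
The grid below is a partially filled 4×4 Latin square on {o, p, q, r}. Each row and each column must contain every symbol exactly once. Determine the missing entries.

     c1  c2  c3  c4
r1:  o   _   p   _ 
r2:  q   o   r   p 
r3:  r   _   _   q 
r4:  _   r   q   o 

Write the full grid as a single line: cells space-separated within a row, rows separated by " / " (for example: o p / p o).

(r1,c2) = q
(r1,c4) = r
(r3,c2) = p
(r3,c3) = o
(r4,c1) = p

o q p r / q o r p / r p o q / p r q o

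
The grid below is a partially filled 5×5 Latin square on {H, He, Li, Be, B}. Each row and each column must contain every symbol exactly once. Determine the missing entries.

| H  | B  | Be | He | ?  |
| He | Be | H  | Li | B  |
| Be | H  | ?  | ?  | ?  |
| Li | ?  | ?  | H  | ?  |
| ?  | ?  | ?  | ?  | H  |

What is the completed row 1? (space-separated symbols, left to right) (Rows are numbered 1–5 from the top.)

H B Be He Li

(r1,c5) = Li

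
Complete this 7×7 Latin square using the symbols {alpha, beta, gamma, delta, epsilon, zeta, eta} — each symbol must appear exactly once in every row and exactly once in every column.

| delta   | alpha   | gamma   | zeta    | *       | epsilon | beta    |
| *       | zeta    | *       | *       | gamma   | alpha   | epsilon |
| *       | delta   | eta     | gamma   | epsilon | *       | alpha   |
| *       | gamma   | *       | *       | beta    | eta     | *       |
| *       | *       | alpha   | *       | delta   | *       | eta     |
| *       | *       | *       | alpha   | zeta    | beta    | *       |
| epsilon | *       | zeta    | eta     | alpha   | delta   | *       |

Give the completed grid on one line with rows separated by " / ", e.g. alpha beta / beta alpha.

delta alpha gamma zeta eta epsilon beta / eta zeta beta delta gamma alpha epsilon / beta delta eta gamma epsilon zeta alpha / alpha gamma delta epsilon beta eta zeta / zeta epsilon alpha beta delta gamma eta / gamma eta epsilon alpha zeta beta delta / epsilon beta zeta eta alpha delta gamma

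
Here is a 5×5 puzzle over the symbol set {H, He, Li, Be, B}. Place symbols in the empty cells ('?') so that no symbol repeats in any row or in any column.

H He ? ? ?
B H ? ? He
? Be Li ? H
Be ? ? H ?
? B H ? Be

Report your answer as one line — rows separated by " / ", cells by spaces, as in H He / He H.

H He B Be Li / B H Be Li He / He Be Li B H / Be Li He H B / Li B H He Be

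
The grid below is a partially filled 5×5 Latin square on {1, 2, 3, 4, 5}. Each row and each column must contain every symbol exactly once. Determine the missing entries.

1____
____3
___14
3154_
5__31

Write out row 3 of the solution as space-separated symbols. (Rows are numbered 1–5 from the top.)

(r3,c1) = 2
(r3,c3) = 3
(r4,c5) = 2
(r1,c5) = 5
(r2,c1) = 4
(r3,c2) = 5

2 5 3 1 4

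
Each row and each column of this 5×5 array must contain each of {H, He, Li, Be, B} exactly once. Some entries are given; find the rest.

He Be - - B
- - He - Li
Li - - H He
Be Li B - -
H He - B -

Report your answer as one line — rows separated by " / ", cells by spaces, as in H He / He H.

(r1,c4): row 1 has {He,Be,B}; column 4 has {H,B}, so it must be Li.
(r2,c1): row 2 has {He,Li}; column 1 has {H,He,Li,Be}, so it must be B.
(r2,c2): row 2 has {He,Li,B}; column 2 has {He,Li,Be}, so it must be H.
(r2,c4): row 2 has {H,He,Li,B}; column 4 has {H,Li,B}, so it must be Be.
(r3,c2): row 3 has {H,He,Li}; column 2 has {H,He,Li,Be}, so it must be B.
(r3,c3): row 3 has {H,He,Li,B}; column 3 has {He,B}, so it must be Be.
(r4,c4): row 4 has {Li,Be,B}; column 4 has {H,Li,Be,B}, so it must be He.
(r4,c5): row 4 has {He,Li,Be,B}; column 5 has {He,Li,B}, so it must be H.
(r5,c3): row 5 has {H,He,B}; column 3 has {He,Be,B}, so it must be Li.
(r5,c5): row 5 has {H,He,Li,B}; column 5 has {H,He,Li,B}, so it must be Be.
(r1,c3): row 1 has {He,Li,Be,B}; column 3 has {He,Li,Be,B}, so it must be H.

He Be H Li B / B H He Be Li / Li B Be H He / Be Li B He H / H He Li B Be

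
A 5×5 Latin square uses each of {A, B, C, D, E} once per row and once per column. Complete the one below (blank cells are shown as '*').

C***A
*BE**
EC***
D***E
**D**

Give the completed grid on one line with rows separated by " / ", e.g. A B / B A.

(r1,c3) = B
(r2,c1) = A
(r3,c3) = A
(r4,c2) = A
(r4,c3) = C
(r4,c4) = B
(r5,c1) = B
(r5,c2) = E
(r5,c5) = C
(r1,c2) = D
(r1,c4) = E
(r2,c5) = D
(r3,c4) = D
(r3,c5) = B
(r5,c4) = A
(r2,c4) = C

C D B E A / A B E C D / E C A D B / D A C B E / B E D A C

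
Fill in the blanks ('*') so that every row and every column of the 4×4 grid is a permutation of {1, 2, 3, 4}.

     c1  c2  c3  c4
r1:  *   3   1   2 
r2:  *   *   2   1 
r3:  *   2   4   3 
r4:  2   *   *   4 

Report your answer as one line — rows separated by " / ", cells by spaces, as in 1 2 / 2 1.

4 3 1 2 / 3 4 2 1 / 1 2 4 3 / 2 1 3 4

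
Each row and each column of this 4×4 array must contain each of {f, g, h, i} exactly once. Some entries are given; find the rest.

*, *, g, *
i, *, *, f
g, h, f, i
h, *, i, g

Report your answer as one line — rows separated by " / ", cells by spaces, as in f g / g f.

f i g h / i g h f / g h f i / h f i g

(r1,c1) = f
(r1,c2) = i
(r1,c4) = h
(r2,c2) = g
(r2,c3) = h
(r4,c2) = f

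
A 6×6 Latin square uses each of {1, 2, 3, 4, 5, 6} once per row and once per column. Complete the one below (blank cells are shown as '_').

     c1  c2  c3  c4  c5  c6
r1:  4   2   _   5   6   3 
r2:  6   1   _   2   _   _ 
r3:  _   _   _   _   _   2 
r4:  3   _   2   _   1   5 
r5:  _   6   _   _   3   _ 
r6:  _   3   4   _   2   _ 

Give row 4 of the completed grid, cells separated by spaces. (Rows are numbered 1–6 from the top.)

3 4 2 6 1 5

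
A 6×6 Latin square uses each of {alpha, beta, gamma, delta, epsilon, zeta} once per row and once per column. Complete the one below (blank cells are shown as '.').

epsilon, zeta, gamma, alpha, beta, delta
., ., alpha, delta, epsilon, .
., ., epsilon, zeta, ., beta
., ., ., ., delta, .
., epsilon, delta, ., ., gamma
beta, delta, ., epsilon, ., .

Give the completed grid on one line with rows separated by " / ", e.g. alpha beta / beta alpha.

epsilon zeta gamma alpha beta delta / gamma beta alpha delta epsilon zeta / delta gamma epsilon zeta alpha beta / zeta alpha beta gamma delta epsilon / alpha epsilon delta beta zeta gamma / beta delta zeta epsilon gamma alpha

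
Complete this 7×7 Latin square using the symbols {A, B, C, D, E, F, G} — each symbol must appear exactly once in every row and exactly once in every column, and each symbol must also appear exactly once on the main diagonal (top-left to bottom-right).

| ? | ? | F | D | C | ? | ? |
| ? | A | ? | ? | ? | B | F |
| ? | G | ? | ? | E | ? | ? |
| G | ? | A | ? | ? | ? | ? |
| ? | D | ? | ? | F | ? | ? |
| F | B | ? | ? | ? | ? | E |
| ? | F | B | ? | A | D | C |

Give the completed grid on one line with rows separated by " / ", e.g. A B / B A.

B E F D C A G / D A E C G B F / A G D F E C B / G C A E B F D / C D G B F E A / F B C A D G E / E F B G A D C

(r1,c2): row 1 has {C,D,F}; column 2 has {A,B,D,F,G}, so it must be E.
(r3,c3): row 3 has {E,G}; column 3 has {A,B,F}; the diagonal has {A,C,F}, so it must be D.
(r4,c2): row 4 has {A,G}; column 2 has {A,B,D,E,F,G}, so it must be C.
(r6,c6): row 6 has {B,E,F}; column 6 has {B,D}; the diagonal has {A,C,D,F}, so it must be G.
(r7,c1): row 7 has {A,B,C,D,F}; column 1 has {F,G}, so it must be E.
(r7,c4): row 7 has {A,B,C,D,E,F}; column 4 has {D}, so it must be G.
(r1,c1): row 1 has {C,D,E,F}; column 1 has {E,F,G}; the diagonal has {A,C,D,F,G}, so it must be B.
(r1,c6): row 1 has {B,C,D,E,F}; column 6 has {B,D,G}, so it must be A.
(r1,c7): row 1 has {A,B,C,D,E,F}; column 7 has {C,E,F}, so it must be G.
(r4,c4): row 4 has {A,C,G}; column 4 has {D,G}; the diagonal has {A,B,C,D,F,G}, so it must be E.
(r4,c6): row 4 has {A,C,E,G}; column 6 has {A,B,D,G}, so it must be F.
(r6,c3): row 6 has {B,E,F,G}; column 3 has {A,B,D,F}, so it must be C.
(r6,c4): row 6 has {B,C,E,F,G}; column 4 has {D,E,G}, so it must be A.
(r6,c5): row 6 has {A,B,C,E,F,G}; column 5 has {A,C,E,F}, so it must be D.
(r2,c4): row 2 has {A,B,F}; column 4 has {A,D,E,G}, so it must be C.
(r2,c5): row 2 has {A,B,C,F}; column 5 has {A,C,D,E,F}, so it must be G.
(r3,c6): row 3 has {D,E,G}; column 6 has {A,B,D,F,G}, so it must be C.
(r4,c5): row 4 has {A,C,E,F,G}; column 5 has {A,C,D,E,F,G}, so it must be B.
(r4,c7): row 4 has {A,B,C,E,F,G}; column 7 has {C,E,F,G}, so it must be D.
(r5,c4): row 5 has {D,F}; column 4 has {A,C,D,E,G}, so it must be B.
(r5,c6): row 5 has {B,D,F}; column 6 has {A,B,C,D,F,G}, so it must be E.
(r5,c7): row 5 has {B,D,E,F}; column 7 has {C,D,E,F,G}, so it must be A.
(r2,c1): row 2 has {A,B,C,F,G}; column 1 has {B,E,F,G}, so it must be D.
(r2,c3): row 2 has {A,B,C,D,F,G}; column 3 has {A,B,C,D,F}, so it must be E.
(r3,c1): row 3 has {C,D,E,G}; column 1 has {B,D,E,F,G}, so it must be A.
(r3,c4): row 3 has {A,C,D,E,G}; column 4 has {A,B,C,D,E,G}, so it must be F.
(r3,c7): row 3 has {A,C,D,E,F,G}; column 7 has {A,C,D,E,F,G}, so it must be B.
(r5,c1): row 5 has {A,B,D,E,F}; column 1 has {A,B,D,E,F,G}, so it must be C.
(r5,c3): row 5 has {A,B,C,D,E,F}; column 3 has {A,B,C,D,E,F}, so it must be G.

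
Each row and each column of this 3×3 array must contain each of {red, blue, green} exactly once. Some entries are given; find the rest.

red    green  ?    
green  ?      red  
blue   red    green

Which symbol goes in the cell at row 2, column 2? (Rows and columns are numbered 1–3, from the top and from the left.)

blue

(r1,c3) = blue
(r2,c2) = blue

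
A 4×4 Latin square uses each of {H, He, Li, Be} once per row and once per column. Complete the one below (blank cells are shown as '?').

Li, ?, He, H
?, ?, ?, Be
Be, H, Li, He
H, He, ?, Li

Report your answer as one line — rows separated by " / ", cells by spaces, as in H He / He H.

Li Be He H / He Li H Be / Be H Li He / H He Be Li

Cell (r1,c2): row 1 has {H,He,Li}; column 2 has {H,He} → Be.
Cell (r2,c1): row 2 has {Be}; column 1 has {H,Li,Be} → He.
Cell (r2,c2): row 2 has {He,Be}; column 2 has {H,He,Be} → Li.
Cell (r2,c3): row 2 has {He,Li,Be}; column 3 has {He,Li} → H.
Cell (r4,c3): row 4 has {H,He,Li}; column 3 has {H,He,Li} → Be.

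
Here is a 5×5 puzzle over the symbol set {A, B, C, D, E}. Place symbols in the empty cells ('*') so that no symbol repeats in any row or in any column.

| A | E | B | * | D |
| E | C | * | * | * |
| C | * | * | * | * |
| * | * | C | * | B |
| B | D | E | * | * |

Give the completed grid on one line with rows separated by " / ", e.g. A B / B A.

(r1,c4) = C
(r2,c5) = A
(r3,c5) = E
(r4,c1) = D
(r4,c2) = A
(r4,c4) = E
(r5,c4) = A
(r5,c5) = C
(r2,c3) = D
(r2,c4) = B
(r3,c2) = B
(r3,c3) = A
(r3,c4) = D

A E B C D / E C D B A / C B A D E / D A C E B / B D E A C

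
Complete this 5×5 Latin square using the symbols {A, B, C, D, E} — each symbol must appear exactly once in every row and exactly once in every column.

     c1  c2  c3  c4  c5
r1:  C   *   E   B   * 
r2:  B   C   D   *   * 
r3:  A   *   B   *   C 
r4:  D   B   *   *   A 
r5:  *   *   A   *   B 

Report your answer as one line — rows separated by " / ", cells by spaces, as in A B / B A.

C A E B D / B C D A E / A E B D C / D B C E A / E D A C B

(r1,c5) = D
(r2,c5) = E
(r4,c3) = C
(r4,c4) = E
(r5,c1) = E
(r5,c2) = D
(r5,c4) = C
(r1,c2) = A
(r2,c4) = A
(r3,c2) = E
(r3,c4) = D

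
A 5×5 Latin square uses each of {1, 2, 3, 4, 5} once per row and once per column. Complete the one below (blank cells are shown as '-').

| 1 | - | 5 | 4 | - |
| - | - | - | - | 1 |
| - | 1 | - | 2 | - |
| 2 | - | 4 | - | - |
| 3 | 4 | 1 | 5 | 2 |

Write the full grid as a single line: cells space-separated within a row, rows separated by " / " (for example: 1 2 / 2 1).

row 1 has {1,4,5}; column 5 has {1,2} — only 3 is left for (r1,c5).
row 2 has {1}; column 4 has {2,4,5} — only 3 is left for (r2,c4).
row 3 has {1,2}; column 3 has {1,4,5} — only 3 is left for (r3,c3).
row 4 has {2,4}; column 4 has {2,3,4,5} — only 1 is left for (r4,c4).
row 4 has {1,2,4}; column 5 has {1,2,3} — only 5 is left for (r4,c5).
row 1 has {1,3,4,5}; column 2 has {1,4} — only 2 is left for (r1,c2).
row 2 has {1,3}; column 2 has {1,2,4} — only 5 is left for (r2,c2).
row 2 has {1,3,5}; column 3 has {1,3,4,5} — only 2 is left for (r2,c3).
row 3 has {1,2,3}; column 5 has {1,2,3,5} — only 4 is left for (r3,c5).
row 4 has {1,2,4,5}; column 2 has {1,2,4,5} — only 3 is left for (r4,c2).
row 2 has {1,2,3,5}; column 1 has {1,2,3} — only 4 is left for (r2,c1).
row 3 has {1,2,3,4}; column 1 has {1,2,3,4} — only 5 is left for (r3,c1).

1 2 5 4 3 / 4 5 2 3 1 / 5 1 3 2 4 / 2 3 4 1 5 / 3 4 1 5 2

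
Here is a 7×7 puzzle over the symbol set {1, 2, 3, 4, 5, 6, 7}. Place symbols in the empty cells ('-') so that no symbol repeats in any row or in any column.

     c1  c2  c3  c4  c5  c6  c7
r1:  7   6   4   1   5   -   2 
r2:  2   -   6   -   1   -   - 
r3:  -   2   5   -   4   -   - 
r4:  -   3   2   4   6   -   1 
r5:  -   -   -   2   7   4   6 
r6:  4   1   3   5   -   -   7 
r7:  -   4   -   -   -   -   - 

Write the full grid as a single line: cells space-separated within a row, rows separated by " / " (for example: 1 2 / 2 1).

7 6 4 1 5 3 2 / 2 7 6 3 1 5 4 / 6 2 5 7 4 1 3 / 5 3 2 4 6 7 1 / 3 5 1 2 7 4 6 / 4 1 3 5 2 6 7 / 1 4 7 6 3 2 5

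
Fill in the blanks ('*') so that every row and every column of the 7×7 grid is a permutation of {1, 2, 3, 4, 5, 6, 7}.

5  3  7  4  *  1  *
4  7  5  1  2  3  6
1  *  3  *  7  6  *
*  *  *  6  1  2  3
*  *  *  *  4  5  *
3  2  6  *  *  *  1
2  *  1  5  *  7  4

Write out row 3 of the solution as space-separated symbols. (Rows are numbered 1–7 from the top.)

1 4 3 2 7 6 5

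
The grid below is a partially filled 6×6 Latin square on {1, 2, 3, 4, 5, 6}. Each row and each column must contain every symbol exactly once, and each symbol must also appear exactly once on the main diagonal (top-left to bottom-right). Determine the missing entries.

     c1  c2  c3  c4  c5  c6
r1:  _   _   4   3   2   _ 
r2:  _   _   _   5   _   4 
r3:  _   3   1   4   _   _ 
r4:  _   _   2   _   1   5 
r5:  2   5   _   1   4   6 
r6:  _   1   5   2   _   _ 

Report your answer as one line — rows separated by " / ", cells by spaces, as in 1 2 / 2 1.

5 6 4 3 2 1 / 1 2 6 5 3 4 / 6 3 1 4 5 2 / 3 4 2 6 1 5 / 2 5 3 1 4 6 / 4 1 5 2 6 3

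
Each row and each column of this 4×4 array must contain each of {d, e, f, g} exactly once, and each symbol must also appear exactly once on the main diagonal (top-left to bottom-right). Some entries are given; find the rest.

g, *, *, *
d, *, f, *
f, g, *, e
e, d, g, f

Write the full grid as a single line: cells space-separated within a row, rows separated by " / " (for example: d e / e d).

g f e d / d e f g / f g d e / e d g f

row 1 has {g}; column 4 has {e,f} — only d is left for (r1,c4).
row 2 has {d,f}; column 2 has {d,g}; the diagonal has {f,g} — only e is left for (r2,c2).
row 2 has {d,e,f}; column 4 has {d,e,f} — only g is left for (r2,c4).
row 3 has {e,f,g}; column 3 has {f,g}; the diagonal has {e,f,g} — only d is left for (r3,c3).
row 1 has {d,g}; column 2 has {d,e,g} — only f is left for (r1,c2).
row 1 has {d,f,g}; column 3 has {d,f,g} — only e is left for (r1,c3).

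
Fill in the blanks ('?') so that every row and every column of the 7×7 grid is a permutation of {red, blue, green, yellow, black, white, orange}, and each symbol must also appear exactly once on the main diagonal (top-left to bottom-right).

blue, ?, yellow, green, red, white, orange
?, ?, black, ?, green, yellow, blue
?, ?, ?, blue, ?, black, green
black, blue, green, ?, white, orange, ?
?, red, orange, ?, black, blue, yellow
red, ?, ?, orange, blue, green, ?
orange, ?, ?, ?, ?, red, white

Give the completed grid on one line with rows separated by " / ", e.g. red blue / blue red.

blue black yellow green red white orange / white orange black red green yellow blue / yellow white red blue orange black green / black blue green yellow white orange red / green red orange white black blue yellow / red yellow white orange blue green black / orange green blue black yellow red white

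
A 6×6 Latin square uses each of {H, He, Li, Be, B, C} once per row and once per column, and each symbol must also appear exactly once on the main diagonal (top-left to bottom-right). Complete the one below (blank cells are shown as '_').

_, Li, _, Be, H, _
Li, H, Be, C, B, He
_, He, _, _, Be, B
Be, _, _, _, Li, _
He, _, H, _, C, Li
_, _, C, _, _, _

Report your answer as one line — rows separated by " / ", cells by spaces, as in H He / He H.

B Li He Be H C / Li H Be C B He / C He Li H Be B / Be C B He Li H / He Be H B C Li / H B C Li He Be

row 1 has {H,Li,Be}; column 1 has {He,Li,Be}; the diagonal has {H,C} — only B is left for (r1,c1).
row 1 has {H,Li,Be,B}; column 3 has {H,Be,C} — only He is left for (r1,c3).
row 1 has {H,He,Li,Be,B}; column 6 has {He,Li,B} — only C is left for (r1,c6).
row 3 has {He,Be,B}; column 3 has {H,He,Be,C}; the diagonal has {H,B,C} — only Li is left for (r3,c3).
row 3 has {He,Li,Be,B}; column 4 has {Be,C} — only H is left for (r3,c4).
row 4 has {Li,Be}; column 3 has {H,He,Li,Be,C} — only B is left for (r4,c3).
row 4 has {Li,Be,B}; column 4 has {H,Be,C}; the diagonal has {H,Li,B,C} — only He is left for (r4,c4).
row 4 has {He,Li,Be,B}; column 6 has {He,Li,B,C} — only H is left for (r4,c6).
row 5 has {H,He,Li,C}; column 4 has {H,He,Be,C} — only B is left for (r5,c4).
row 6 has {C}; column 1 has {He,Li,Be,B} — only H is left for (r6,c1).
row 6 has {H,C}; column 4 has {H,He,Be,B,C} — only Li is left for (r6,c4).
row 6 has {H,Li,C}; column 5 has {H,Li,Be,B,C} — only He is left for (r6,c5).
row 6 has {H,He,Li,C}; column 6 has {H,He,Li,B,C}; the diagonal has {H,He,Li,B,C} — only Be is left for (r6,c6).
row 3 has {H,He,Li,Be,B}; column 1 has {H,He,Li,Be,B} — only C is left for (r3,c1).
row 4 has {H,He,Li,Be,B}; column 2 has {H,He,Li} — only C is left for (r4,c2).
row 5 has {H,He,Li,B,C}; column 2 has {H,He,Li,C} — only Be is left for (r5,c2).
row 6 has {H,He,Li,Be,C}; column 2 has {H,He,Li,Be,C} — only B is left for (r6,c2).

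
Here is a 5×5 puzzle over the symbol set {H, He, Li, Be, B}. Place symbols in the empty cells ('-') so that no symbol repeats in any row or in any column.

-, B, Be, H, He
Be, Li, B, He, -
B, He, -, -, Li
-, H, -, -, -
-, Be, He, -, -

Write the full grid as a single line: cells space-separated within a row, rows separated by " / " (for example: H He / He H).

Li B Be H He / Be Li B He H / B He H Be Li / He H Li B Be / H Be He Li B

(r1,c1) = Li
(r2,c5) = H
(r3,c3) = H
(r3,c4) = Be
(r4,c1) = He
(r4,c3) = Li
(r4,c4) = B
(r4,c5) = Be
(r5,c1) = H
(r5,c4) = Li
(r5,c5) = B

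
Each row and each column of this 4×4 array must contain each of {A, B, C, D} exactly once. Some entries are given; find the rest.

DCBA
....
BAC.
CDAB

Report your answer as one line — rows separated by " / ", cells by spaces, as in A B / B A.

D C B A / A B D C / B A C D / C D A B

At row 2, column 1: row 2 is empty so far; column 1 has {B,C,D}; that leaves A.
At row 2, column 2: row 2 has {A}; column 2 has {A,C,D}; that leaves B.
At row 2, column 3: row 2 has {A,B}; column 3 has {A,B,C}; that leaves D.
At row 2, column 4: row 2 has {A,B,D}; column 4 has {A,B}; that leaves C.
At row 3, column 4: row 3 has {A,B,C}; column 4 has {A,B,C}; that leaves D.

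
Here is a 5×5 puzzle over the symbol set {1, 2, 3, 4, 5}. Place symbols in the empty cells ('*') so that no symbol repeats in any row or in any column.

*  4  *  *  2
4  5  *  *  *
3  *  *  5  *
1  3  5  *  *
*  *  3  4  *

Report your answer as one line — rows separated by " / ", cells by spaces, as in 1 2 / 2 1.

5 4 1 3 2 / 4 5 2 1 3 / 3 2 4 5 1 / 1 3 5 2 4 / 2 1 3 4 5

(r1,c1) = 5
(r1,c3) = 1
(r1,c4) = 3
(r2,c3) = 2
(r2,c4) = 1
(r2,c5) = 3
(r3,c3) = 4
(r3,c5) = 1
(r4,c4) = 2
(r4,c5) = 4
(r5,c1) = 2
(r5,c2) = 1
(r5,c5) = 5
(r3,c2) = 2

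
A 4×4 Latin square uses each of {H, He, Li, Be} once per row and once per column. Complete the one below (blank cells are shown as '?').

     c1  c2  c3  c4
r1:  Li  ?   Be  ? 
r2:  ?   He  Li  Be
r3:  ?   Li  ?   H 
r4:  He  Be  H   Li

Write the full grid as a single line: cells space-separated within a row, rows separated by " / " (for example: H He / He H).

(r1,c2) = H
(r1,c4) = He
(r2,c1) = H
(r3,c1) = Be
(r3,c3) = He

Li H Be He / H He Li Be / Be Li He H / He Be H Li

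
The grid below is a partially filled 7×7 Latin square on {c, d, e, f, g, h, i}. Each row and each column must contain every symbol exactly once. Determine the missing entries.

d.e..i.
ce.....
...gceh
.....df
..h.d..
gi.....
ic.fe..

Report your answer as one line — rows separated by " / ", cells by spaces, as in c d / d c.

d h e c f i g / c e d h g f i / f d i g c e h / h g c e i d f / e f h i d g c / g i f d h c e / i c g f e h d

(r3,c1) = f
(r3,c2) = d
(r3,c3) = i
(r5,c1) = e
(r4,c1) = h
(r4,c2) = g
(r4,c3) = c
(r4,c5) = i
(r5,c2) = f
(r1,c2) = h
(r1,c4) = c
(r1,c7) = g
(r4,c4) = e
(r5,c4) = i
(r5,c7) = c
(r7,c7) = d
(r1,c5) = f
(r2,c7) = i
(r5,c6) = g
(r6,c5) = h
(r6,c7) = e
(r7,c3) = g
(r7,c6) = h
(r2,c5) = g
(r2,c6) = f
(r6,c4) = d
(r6,c6) = c
(r2,c3) = d
(r2,c4) = h
(r6,c3) = f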